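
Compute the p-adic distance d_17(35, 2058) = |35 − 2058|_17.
d_17(35, 2058) = 1/289

Step 1 — x − y = 35 − 2058 = -2023. Step 2 — v_17(-2023) = 2 (factor: -2023 = −(17^2 · 7); the sign does not affect v_p). Step 3 — |x − y|_17 = 17^{-2} = 1/289.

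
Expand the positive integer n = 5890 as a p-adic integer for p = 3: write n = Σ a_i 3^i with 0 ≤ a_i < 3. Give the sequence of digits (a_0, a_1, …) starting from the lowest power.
(a_0, a_1, …) = (1, 1, 0, 2, 0, 0, 2, 2)

Repeated division by 3 gives the digits low-to-high: 5890 = 1 + 1·3^1 + 2·3^3 + 2·3^6 + 2·3^7. Digit sequence: (1, 1, 0, 2, 0, 0, 2, 2).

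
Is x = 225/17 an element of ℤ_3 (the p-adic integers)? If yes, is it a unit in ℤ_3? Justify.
x ∈ ℤ_3 but not a unit; v_3(x) = 2 > 0

ℤ_3 = {x ∈ ℚ_3 : v_3(x) ≥ 0} and ℤ_3^× = {x ∈ ℤ_3 : v_3(x) = 0}. Here v_3(225/17) = v_3(num) − v_3(den) = 2; compare against these criteria.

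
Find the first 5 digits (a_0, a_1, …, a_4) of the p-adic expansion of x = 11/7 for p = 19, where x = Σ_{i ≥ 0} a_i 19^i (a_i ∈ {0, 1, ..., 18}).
(a_0, …, a_4) = (7, 16, 10, 13, 2)

v_19(11/7) = 0 (numerator and denominator both coprime to 19), so x ∈ ℤ_19^×. Compute digits iteratively via a_i = x_i mod 19, x_{i+1} = (x_i − a_i)/19, with x_0 = x:
  x_0 = 11/7;  a_0 = 7;  x_1 = (x_0 − 7)/19 = -2/7
  x_1 = -2/7;  a_1 = 16;  x_2 = (x_1 − 16)/19 = -6/7
  x_2 = -6/7;  a_2 = 10;  x_3 = (x_2 − 10)/19 = -4/7
  x_3 = -4/7;  a_3 = 13;  x_4 = (x_3 − 13)/19 = -5/7
  x_4 = -5/7;  a_4 = 2;  x_5 = (x_4 − 2)/19 = -1/7
Digits: (7, 16, 10, 13, 2).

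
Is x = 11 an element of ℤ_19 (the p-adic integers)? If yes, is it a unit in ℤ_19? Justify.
x ∈ ℤ_19^× (unit); v_19(x) = 0

ℤ_19 = {x ∈ ℚ_19 : v_19(x) ≥ 0} and ℤ_19^× = {x ∈ ℤ_19 : v_19(x) = 0}. Here v_19(11) = v_19(num) − v_19(den) = 0; compare against these criteria.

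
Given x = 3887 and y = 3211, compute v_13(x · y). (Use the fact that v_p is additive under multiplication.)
v_13(12481157) = 4

v_p(x) = 2 (factor: 3887 = 13^2 · 23); v_p(y) = 2 (factor: 3211 = 13^2 · 19). Additivity: v_p(xy) = v_p(x) + v_p(y) = 2 + 2 = 4. (Direct check: xy = 12481157 = 13^4 · (437).)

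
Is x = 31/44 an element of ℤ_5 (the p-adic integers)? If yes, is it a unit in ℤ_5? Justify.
x ∈ ℤ_5^× (unit); v_5(x) = 0

ℤ_5 = {x ∈ ℚ_5 : v_5(x) ≥ 0} and ℤ_5^× = {x ∈ ℤ_5 : v_5(x) = 0}. Here v_5(31/44) = v_5(num) − v_5(den) = 0; compare against these criteria.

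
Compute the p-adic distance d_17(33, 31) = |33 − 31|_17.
d_17(33, 31) = 1

Step 1 — x − y = 33 − 31 = 2. Step 2 — v_17(2) = 0 (factor: 2 = (17^0 · 2); the sign does not affect v_p). Step 3 — |x − y|_17 = 17^{0} = 1.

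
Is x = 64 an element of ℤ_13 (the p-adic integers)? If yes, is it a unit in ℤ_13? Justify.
x ∈ ℤ_13^× (unit); v_13(x) = 0

ℤ_13 = {x ∈ ℚ_13 : v_13(x) ≥ 0} and ℤ_13^× = {x ∈ ℤ_13 : v_13(x) = 0}. Here v_13(64) = v_13(num) − v_13(den) = 0; compare against these criteria.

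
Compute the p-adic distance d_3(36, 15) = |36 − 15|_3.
d_3(36, 15) = 1/3

Step 1 — x − y = 36 − 15 = 21. Step 2 — v_3(21) = 1 (factor: 21 = (3^1 · 7); the sign does not affect v_p). Step 3 — |x − y|_3 = 3^{-1} = 1/3.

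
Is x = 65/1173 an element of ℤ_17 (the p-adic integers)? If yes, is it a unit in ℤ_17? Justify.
x ∉ ℤ_17 (v_17(x) = -1 < 0)

ℤ_17 = {x ∈ ℚ_17 : v_17(x) ≥ 0} and ℤ_17^× = {x ∈ ℤ_17 : v_17(x) = 0}. Here v_17(65/1173) = v_17(num) − v_17(den) = -1; compare against these criteria.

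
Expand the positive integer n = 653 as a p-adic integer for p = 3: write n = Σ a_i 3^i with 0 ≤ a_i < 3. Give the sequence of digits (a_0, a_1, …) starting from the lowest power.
(a_0, a_1, …) = (2, 1, 0, 0, 2, 2)

Repeated division by 3 gives the digits low-to-high: 653 = 2 + 1·3^1 + 2·3^4 + 2·3^5. Digit sequence: (2, 1, 0, 0, 2, 2).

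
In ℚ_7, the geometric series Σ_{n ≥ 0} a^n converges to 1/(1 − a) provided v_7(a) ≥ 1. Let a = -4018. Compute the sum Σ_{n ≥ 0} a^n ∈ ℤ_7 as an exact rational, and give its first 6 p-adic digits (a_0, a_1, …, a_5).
Σ a^n = 1/(1 − a) = 1/4019;  first 6 digits = (1, 0, 2, 2, 2, 1)

v_7(a) = 2 ≥ 1, so the series converges in ℤ_7 to 1/(1 − a) = 1/(1 − (-4018)) = 1/4019. Expand this rational in ℤ_7: compute digits iteratively via d_i = x_i mod 7, x_{i+1} = (x_i − d_i)/7. The first 6 digits are (1, 0, 2, 2, 2, 1).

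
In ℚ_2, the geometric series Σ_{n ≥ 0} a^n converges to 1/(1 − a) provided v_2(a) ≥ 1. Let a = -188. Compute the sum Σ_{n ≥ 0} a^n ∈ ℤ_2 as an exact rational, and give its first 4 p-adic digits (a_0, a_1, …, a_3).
Σ a^n = 1/(1 − a) = 1/189;  first 4 digits = (1, 0, 1, 0)

v_2(a) = 2 ≥ 1, so the series converges in ℤ_2 to 1/(1 − a) = 1/(1 − (-188)) = 1/189. Expand this rational in ℤ_2: compute digits iteratively via d_i = x_i mod 2, x_{i+1} = (x_i − d_i)/2. The first 4 digits are (1, 0, 1, 0).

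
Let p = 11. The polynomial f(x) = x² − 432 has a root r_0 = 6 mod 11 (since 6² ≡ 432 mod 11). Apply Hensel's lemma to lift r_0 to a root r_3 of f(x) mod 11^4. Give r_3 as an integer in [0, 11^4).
r_3 = 9598 (mod 14641)

Hensel's recurrence: r_{i+1} = r_i − f(r_i)·(f′(r_i))^{-1} mod 11^{i+2}, with f′(x) = 2x. Iterate:
  r_0 = 6 (mod 11)
  r_1 = 39 (mod 121)
  r_2 = 281 (mod 1331)
  r_3 = 9598 (mod 14641)
Final: r_3 = 9598, and one checks f(r_3) ≡ 0 mod 11^4.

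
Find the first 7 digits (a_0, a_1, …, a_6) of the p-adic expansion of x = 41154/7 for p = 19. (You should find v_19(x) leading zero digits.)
(a_0, …, a_6) = (0, 0, 0, 9, 5, 16, 10)

v_19(41154/7) = 3, so a_0 = ... = a_2 = 0. Factor out: x = 19^3 · u with u = 6/7 a unit in ℤ_19. Expand u iteratively via a_{v+i} = u_i mod 19, u_{i+1} = (u_i − a_{v+i})/19:
  u_0 = 6/7;  a_3 = 9;  u_1 = (u_0 − 9)/19 = -3/7
  u_1 = -3/7;  a_4 = 5;  u_2 = (u_1 − 5)/19 = -2/7
  u_2 = -2/7;  a_5 = 16;  u_3 = (u_2 − 16)/19 = -6/7
  u_3 = -6/7;  a_6 = 10;  u_4 = (u_3 − 10)/19 = -4/7
Digits: (0, 0, 0, 9, 5, 16, 10).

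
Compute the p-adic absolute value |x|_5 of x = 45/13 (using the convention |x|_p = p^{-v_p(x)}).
|45/13|_5 = 1/5

Step 1 — compute v_5(x) by factoring powers of 5 out of the numerator and denominator: v_5(45/13) = 1. Step 2 — apply |x|_p = p^{-v_p(x)} = 5^{-1} = 1/5.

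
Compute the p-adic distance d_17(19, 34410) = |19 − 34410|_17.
d_17(19, 34410) = 1/4913

Step 1 — x − y = 19 − 34410 = -34391. Step 2 — v_17(-34391) = 3 (factor: -34391 = −(17^3 · 7); the sign does not affect v_p). Step 3 — |x − y|_17 = 17^{-3} = 1/4913.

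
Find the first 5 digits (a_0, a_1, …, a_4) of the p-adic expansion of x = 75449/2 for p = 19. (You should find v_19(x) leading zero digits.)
(a_0, …, a_4) = (0, 0, 0, 15, 9)

v_19(75449/2) = 3, so a_0 = ... = a_2 = 0. Factor out: x = 19^3 · u with u = 11/2 a unit in ℤ_19. Expand u iteratively via a_{v+i} = u_i mod 19, u_{i+1} = (u_i − a_{v+i})/19:
  u_0 = 11/2;  a_3 = 15;  u_1 = (u_0 − 15)/19 = -1/2
  u_1 = -1/2;  a_4 = 9;  u_2 = (u_1 − 9)/19 = -1/2
Digits: (0, 0, 0, 15, 9).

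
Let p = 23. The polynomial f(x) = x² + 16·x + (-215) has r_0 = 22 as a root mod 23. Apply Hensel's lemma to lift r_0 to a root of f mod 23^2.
r_1 = 91 (mod 529)

Hensel: r_{i+1} = r_i − f(r_i)·(f′(r_i))^{-1} mod 23^{i+2}, f′(x) = 2x + 16. Iterate:
  r_0 = 22 (mod 23)
  r_1 = 91 (mod 529)
Final: r = 91 satisfies f(r) ≡ 0 mod 23^2.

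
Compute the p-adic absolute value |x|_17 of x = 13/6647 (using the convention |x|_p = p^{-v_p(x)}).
|13/6647|_17 = 289

Step 1 — compute v_17(x) by factoring powers of 17 out of the numerator and denominator: v_17(13/6647) = -2. Step 2 — apply |x|_p = p^{-v_p(x)} = 17^{2} = 289.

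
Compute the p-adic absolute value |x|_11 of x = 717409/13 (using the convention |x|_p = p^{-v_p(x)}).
|717409/13|_11 = 1/14641

Step 1 — compute v_11(x) by factoring powers of 11 out of the numerator and denominator: v_11(717409/13) = 4. Step 2 — apply |x|_p = p^{-v_p(x)} = 11^{-4} = 1/14641.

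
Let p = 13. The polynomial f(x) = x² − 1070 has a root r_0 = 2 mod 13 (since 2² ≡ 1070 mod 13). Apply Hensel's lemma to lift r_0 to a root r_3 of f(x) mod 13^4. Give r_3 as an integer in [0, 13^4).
r_3 = 23844 (mod 28561)

Hensel's recurrence: r_{i+1} = r_i − f(r_i)·(f′(r_i))^{-1} mod 13^{i+2}, with f′(x) = 2x. Iterate:
  r_0 = 2 (mod 13)
  r_1 = 15 (mod 169)
  r_2 = 1874 (mod 2197)
  r_3 = 23844 (mod 28561)
Final: r_3 = 23844, and one checks f(r_3) ≡ 0 mod 13^4.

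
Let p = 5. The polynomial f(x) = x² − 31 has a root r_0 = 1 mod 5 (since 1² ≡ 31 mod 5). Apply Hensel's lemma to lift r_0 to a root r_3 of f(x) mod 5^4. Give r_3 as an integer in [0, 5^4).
r_3 = 341 (mod 625)

Hensel's recurrence: r_{i+1} = r_i − f(r_i)·(f′(r_i))^{-1} mod 5^{i+2}, with f′(x) = 2x. Iterate:
  r_0 = 1 (mod 5)
  r_1 = 16 (mod 25)
  r_2 = 91 (mod 125)
  r_3 = 341 (mod 625)
Final: r_3 = 341, and one checks f(r_3) ≡ 0 mod 5^4.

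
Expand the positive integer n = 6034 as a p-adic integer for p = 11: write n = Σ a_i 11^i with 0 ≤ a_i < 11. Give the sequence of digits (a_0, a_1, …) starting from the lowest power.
(a_0, a_1, …) = (6, 9, 5, 4)

Repeated division by 11 gives the digits low-to-high: 6034 = 6 + 9·11^1 + 5·11^2 + 4·11^3. Digit sequence: (6, 9, 5, 4).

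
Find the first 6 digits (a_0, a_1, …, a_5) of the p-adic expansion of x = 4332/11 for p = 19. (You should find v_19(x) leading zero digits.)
(a_0, …, a_5) = (0, 0, 8, 10, 15, 13)

v_19(4332/11) = 2, so a_0 = ... = a_1 = 0. Factor out: x = 19^2 · u with u = 12/11 a unit in ℤ_19. Expand u iteratively via a_{v+i} = u_i mod 19, u_{i+1} = (u_i − a_{v+i})/19:
  u_0 = 12/11;  a_2 = 8;  u_1 = (u_0 − 8)/19 = -4/11
  u_1 = -4/11;  a_3 = 10;  u_2 = (u_1 − 10)/19 = -6/11
  u_2 = -6/11;  a_4 = 15;  u_3 = (u_2 − 15)/19 = -9/11
  u_3 = -9/11;  a_5 = 13;  u_4 = (u_3 − 13)/19 = -8/11
Digits: (0, 0, 8, 10, 15, 13).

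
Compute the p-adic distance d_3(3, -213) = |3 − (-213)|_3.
d_3(3, -213) = 1/27

Step 1 — x − y = 3 − (-213) = 216. Step 2 — v_3(216) = 3 (factor: 216 = (3^3 · 8); the sign does not affect v_p). Step 3 — |x − y|_3 = 3^{-3} = 1/27.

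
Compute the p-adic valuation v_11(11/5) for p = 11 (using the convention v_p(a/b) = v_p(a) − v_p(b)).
v_11(11/5) = 1

Factor powers of 11 from the numerator and denominator of the reduced fraction: 11 = 11^1 · 1 and 5 = 11^0 · 5. Apply v_p(a/b) = v_p(a) − v_p(b): v_11(11/5) = 1 − 0 = 1.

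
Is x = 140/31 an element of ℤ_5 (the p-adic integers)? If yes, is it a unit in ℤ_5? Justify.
x ∈ ℤ_5 but not a unit; v_5(x) = 1 > 0

ℤ_5 = {x ∈ ℚ_5 : v_5(x) ≥ 0} and ℤ_5^× = {x ∈ ℤ_5 : v_5(x) = 0}. Here v_5(140/31) = v_5(num) − v_5(den) = 1; compare against these criteria.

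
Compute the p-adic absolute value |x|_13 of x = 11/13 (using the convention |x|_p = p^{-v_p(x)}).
|11/13|_13 = 13

Step 1 — compute v_13(x) by factoring powers of 13 out of the numerator and denominator: v_13(11/13) = -1. Step 2 — apply |x|_p = p^{-v_p(x)} = 13^{1} = 13.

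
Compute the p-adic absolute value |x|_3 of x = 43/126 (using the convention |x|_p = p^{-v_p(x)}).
|43/126|_3 = 9

Step 1 — compute v_3(x) by factoring powers of 3 out of the numerator and denominator: v_3(43/126) = -2. Step 2 — apply |x|_p = p^{-v_p(x)} = 3^{2} = 9.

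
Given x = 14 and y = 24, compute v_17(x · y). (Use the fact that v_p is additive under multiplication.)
v_17(336) = 0

v_p(x) = 0 (factor: 14 = 17^0 · 14); v_p(y) = 0 (factor: 24 = 17^0 · 24). Additivity: v_p(xy) = v_p(x) + v_p(y) = 0 + 0 = 0. (Direct check: xy = 336 = 17^0 · (336).)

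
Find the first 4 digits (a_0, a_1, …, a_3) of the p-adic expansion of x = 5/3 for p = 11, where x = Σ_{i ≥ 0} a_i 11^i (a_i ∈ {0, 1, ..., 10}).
(a_0, …, a_3) = (9, 3, 7, 3)

v_11(5/3) = 0 (numerator and denominator both coprime to 11), so x ∈ ℤ_11^×. Compute digits iteratively via a_i = x_i mod 11, x_{i+1} = (x_i − a_i)/11, with x_0 = x:
  x_0 = 5/3;  a_0 = 9;  x_1 = (x_0 − 9)/11 = -2/3
  x_1 = -2/3;  a_1 = 3;  x_2 = (x_1 − 3)/11 = -1/3
  x_2 = -1/3;  a_2 = 7;  x_3 = (x_2 − 7)/11 = -2/3
  x_3 = -2/3;  a_3 = 3;  x_4 = (x_3 − 3)/11 = -1/3
Digits: (9, 3, 7, 3).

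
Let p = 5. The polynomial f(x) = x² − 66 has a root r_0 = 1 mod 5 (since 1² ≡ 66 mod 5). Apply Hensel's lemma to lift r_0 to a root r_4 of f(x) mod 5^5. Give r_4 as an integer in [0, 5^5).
r_4 = 2021 (mod 3125)

Hensel's recurrence: r_{i+1} = r_i − f(r_i)·(f′(r_i))^{-1} mod 5^{i+2}, with f′(x) = 2x. Iterate:
  r_0 = 1 (mod 5)
  r_1 = 21 (mod 25)
  r_2 = 21 (mod 125)
  r_3 = 146 (mod 625)
  r_4 = 2021 (mod 3125)
Final: r_4 = 2021, and one checks f(r_4) ≡ 0 mod 5^5.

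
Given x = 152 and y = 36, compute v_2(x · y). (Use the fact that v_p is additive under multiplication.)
v_2(5472) = 5

v_p(x) = 3 (factor: 152 = 2^3 · 19); v_p(y) = 2 (factor: 36 = 2^2 · 9). Additivity: v_p(xy) = v_p(x) + v_p(y) = 3 + 2 = 5. (Direct check: xy = 5472 = 2^5 · (171).)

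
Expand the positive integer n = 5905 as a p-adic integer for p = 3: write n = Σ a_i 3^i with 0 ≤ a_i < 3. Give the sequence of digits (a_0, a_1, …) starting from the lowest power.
(a_0, a_1, …) = (1, 0, 2, 2, 0, 0, 2, 2)

Repeated division by 3 gives the digits low-to-high: 5905 = 1 + 2·3^2 + 2·3^3 + 2·3^6 + 2·3^7. Digit sequence: (1, 0, 2, 2, 0, 0, 2, 2).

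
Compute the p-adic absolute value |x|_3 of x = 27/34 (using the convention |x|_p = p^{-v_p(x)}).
|27/34|_3 = 1/27

Step 1 — compute v_3(x) by factoring powers of 3 out of the numerator and denominator: v_3(27/34) = 3. Step 2 — apply |x|_p = p^{-v_p(x)} = 3^{-3} = 1/27.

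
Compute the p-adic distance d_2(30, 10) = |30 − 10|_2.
d_2(30, 10) = 1/4

Step 1 — x − y = 30 − 10 = 20. Step 2 — v_2(20) = 2 (factor: 20 = (2^2 · 5); the sign does not affect v_p). Step 3 — |x − y|_2 = 2^{-2} = 1/4.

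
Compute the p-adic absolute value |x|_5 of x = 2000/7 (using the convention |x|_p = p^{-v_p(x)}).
|2000/7|_5 = 1/125

Step 1 — compute v_5(x) by factoring powers of 5 out of the numerator and denominator: v_5(2000/7) = 3. Step 2 — apply |x|_p = p^{-v_p(x)} = 5^{-3} = 1/125.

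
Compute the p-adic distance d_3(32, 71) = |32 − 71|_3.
d_3(32, 71) = 1/3

Step 1 — x − y = 32 − 71 = -39. Step 2 — v_3(-39) = 1 (factor: -39 = −(3^1 · 13); the sign does not affect v_p). Step 3 — |x − y|_3 = 3^{-1} = 1/3.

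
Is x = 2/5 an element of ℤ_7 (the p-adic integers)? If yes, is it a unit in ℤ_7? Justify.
x ∈ ℤ_7^× (unit); v_7(x) = 0

ℤ_7 = {x ∈ ℚ_7 : v_7(x) ≥ 0} and ℤ_7^× = {x ∈ ℤ_7 : v_7(x) = 0}. Here v_7(2/5) = v_7(num) − v_7(den) = 0; compare against these criteria.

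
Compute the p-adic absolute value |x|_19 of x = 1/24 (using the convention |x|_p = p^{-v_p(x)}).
|1/24|_19 = 1

Step 1 — compute v_19(x) by factoring powers of 19 out of the numerator and denominator: v_19(1/24) = 0. Step 2 — apply |x|_p = p^{-v_p(x)} = 19^{0} = 1.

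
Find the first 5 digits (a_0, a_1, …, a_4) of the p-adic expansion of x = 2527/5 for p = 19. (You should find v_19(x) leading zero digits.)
(a_0, …, a_4) = (0, 0, 9, 11, 7)

v_19(2527/5) = 2, so a_0 = ... = a_1 = 0. Factor out: x = 19^2 · u with u = 7/5 a unit in ℤ_19. Expand u iteratively via a_{v+i} = u_i mod 19, u_{i+1} = (u_i − a_{v+i})/19:
  u_0 = 7/5;  a_2 = 9;  u_1 = (u_0 − 9)/19 = -2/5
  u_1 = -2/5;  a_3 = 11;  u_2 = (u_1 − 11)/19 = -3/5
  u_2 = -3/5;  a_4 = 7;  u_3 = (u_2 − 7)/19 = -2/5
Digits: (0, 0, 9, 11, 7).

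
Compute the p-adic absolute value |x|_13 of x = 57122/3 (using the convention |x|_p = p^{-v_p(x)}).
|57122/3|_13 = 1/28561

Step 1 — compute v_13(x) by factoring powers of 13 out of the numerator and denominator: v_13(57122/3) = 4. Step 2 — apply |x|_p = p^{-v_p(x)} = 13^{-4} = 1/28561.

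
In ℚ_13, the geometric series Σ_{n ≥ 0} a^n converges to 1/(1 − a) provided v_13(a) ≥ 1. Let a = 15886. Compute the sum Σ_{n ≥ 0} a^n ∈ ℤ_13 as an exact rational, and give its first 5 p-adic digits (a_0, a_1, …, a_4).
Σ a^n = 1/(1 − a) = -1/15885;  first 5 digits = (1, 0, 3, 7, 9)

v_13(a) = 2 ≥ 1, so the series converges in ℤ_13 to 1/(1 − a) = 1/(1 − 15886) = -1/15885. Expand this rational in ℤ_13: compute digits iteratively via d_i = x_i mod 13, x_{i+1} = (x_i − d_i)/13. The first 5 digits are (1, 0, 3, 7, 9).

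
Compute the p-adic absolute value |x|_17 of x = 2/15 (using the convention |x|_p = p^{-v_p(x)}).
|2/15|_17 = 1

Step 1 — compute v_17(x) by factoring powers of 17 out of the numerator and denominator: v_17(2/15) = 0. Step 2 — apply |x|_p = p^{-v_p(x)} = 17^{0} = 1.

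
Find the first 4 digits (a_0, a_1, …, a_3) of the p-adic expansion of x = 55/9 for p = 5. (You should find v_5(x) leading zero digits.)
(a_0, …, a_3) = (0, 4, 0, 1)

v_5(55/9) = 1, so a_0 = ... = a_0 = 0. Factor out: x = 5^1 · u with u = 11/9 a unit in ℤ_5. Expand u iteratively via a_{v+i} = u_i mod 5, u_{i+1} = (u_i − a_{v+i})/5:
  u_0 = 11/9;  a_1 = 4;  u_1 = (u_0 − 4)/5 = -5/9
  u_1 = -5/9;  a_2 = 0;  u_2 = (u_1 − 0)/5 = -1/9
  u_2 = -1/9;  a_3 = 1;  u_3 = (u_2 − 1)/5 = -2/9
Digits: (0, 4, 0, 1).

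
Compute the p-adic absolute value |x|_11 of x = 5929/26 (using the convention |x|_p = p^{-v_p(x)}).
|5929/26|_11 = 1/121

Step 1 — compute v_11(x) by factoring powers of 11 out of the numerator and denominator: v_11(5929/26) = 2. Step 2 — apply |x|_p = p^{-v_p(x)} = 11^{-2} = 1/121.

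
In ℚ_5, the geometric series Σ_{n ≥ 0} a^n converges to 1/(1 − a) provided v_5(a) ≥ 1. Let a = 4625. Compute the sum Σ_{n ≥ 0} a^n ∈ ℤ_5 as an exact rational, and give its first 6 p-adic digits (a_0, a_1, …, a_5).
Σ a^n = 1/(1 − a) = -1/4624;  first 6 digits = (1, 0, 0, 2, 2, 1)

v_5(a) = 3 ≥ 1, so the series converges in ℤ_5 to 1/(1 − a) = 1/(1 − 4625) = -1/4624. Expand this rational in ℤ_5: compute digits iteratively via d_i = x_i mod 5, x_{i+1} = (x_i − d_i)/5. The first 6 digits are (1, 0, 0, 2, 2, 1).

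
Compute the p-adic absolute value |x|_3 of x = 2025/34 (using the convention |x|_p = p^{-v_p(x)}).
|2025/34|_3 = 1/81

Step 1 — compute v_3(x) by factoring powers of 3 out of the numerator and denominator: v_3(2025/34) = 4. Step 2 — apply |x|_p = p^{-v_p(x)} = 3^{-4} = 1/81.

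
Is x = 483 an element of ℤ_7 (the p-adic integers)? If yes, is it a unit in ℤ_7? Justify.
x ∈ ℤ_7 but not a unit; v_7(x) = 1 > 0

ℤ_7 = {x ∈ ℚ_7 : v_7(x) ≥ 0} and ℤ_7^× = {x ∈ ℤ_7 : v_7(x) = 0}. Here v_7(483) = v_7(num) − v_7(den) = 1; compare against these criteria.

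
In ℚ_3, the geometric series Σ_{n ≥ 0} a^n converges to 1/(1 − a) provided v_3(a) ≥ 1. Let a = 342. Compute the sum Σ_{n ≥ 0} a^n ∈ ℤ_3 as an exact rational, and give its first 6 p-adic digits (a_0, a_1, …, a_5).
Σ a^n = 1/(1 − a) = -1/341;  first 6 digits = (1, 0, 2, 0, 2, 2)

v_3(a) = 2 ≥ 1, so the series converges in ℤ_3 to 1/(1 − a) = 1/(1 − 342) = -1/341. Expand this rational in ℤ_3: compute digits iteratively via d_i = x_i mod 3, x_{i+1} = (x_i − d_i)/3. The first 6 digits are (1, 0, 2, 0, 2, 2).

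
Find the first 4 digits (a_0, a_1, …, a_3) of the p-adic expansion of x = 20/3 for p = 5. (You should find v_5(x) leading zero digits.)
(a_0, …, a_3) = (0, 3, 3, 1)

v_5(20/3) = 1, so a_0 = ... = a_0 = 0. Factor out: x = 5^1 · u with u = 4/3 a unit in ℤ_5. Expand u iteratively via a_{v+i} = u_i mod 5, u_{i+1} = (u_i − a_{v+i})/5:
  u_0 = 4/3;  a_1 = 3;  u_1 = (u_0 − 3)/5 = -1/3
  u_1 = -1/3;  a_2 = 3;  u_2 = (u_1 − 3)/5 = -2/3
  u_2 = -2/3;  a_3 = 1;  u_3 = (u_2 − 1)/5 = -1/3
Digits: (0, 3, 3, 1).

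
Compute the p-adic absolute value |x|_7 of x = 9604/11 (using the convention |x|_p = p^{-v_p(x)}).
|9604/11|_7 = 1/2401

Step 1 — compute v_7(x) by factoring powers of 7 out of the numerator and denominator: v_7(9604/11) = 4. Step 2 — apply |x|_p = p^{-v_p(x)} = 7^{-4} = 1/2401.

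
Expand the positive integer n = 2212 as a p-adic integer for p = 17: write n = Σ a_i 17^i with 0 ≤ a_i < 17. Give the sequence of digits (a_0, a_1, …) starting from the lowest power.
(a_0, a_1, …) = (2, 11, 7)

Repeated division by 17 gives the digits low-to-high: 2212 = 2 + 11·17^1 + 7·17^2. Digit sequence: (2, 11, 7).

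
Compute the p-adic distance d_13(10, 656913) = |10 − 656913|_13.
d_13(10, 656913) = 1/28561

Step 1 — x − y = 10 − 656913 = -656903. Step 2 — v_13(-656903) = 4 (factor: -656903 = −(13^4 · 23); the sign does not affect v_p). Step 3 — |x − y|_13 = 13^{-4} = 1/28561.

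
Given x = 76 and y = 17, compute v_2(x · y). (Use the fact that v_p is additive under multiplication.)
v_2(1292) = 2

v_p(x) = 2 (factor: 76 = 2^2 · 19); v_p(y) = 0 (factor: 17 = 2^0 · 17). Additivity: v_p(xy) = v_p(x) + v_p(y) = 2 + 0 = 2. (Direct check: xy = 1292 = 2^2 · (323).)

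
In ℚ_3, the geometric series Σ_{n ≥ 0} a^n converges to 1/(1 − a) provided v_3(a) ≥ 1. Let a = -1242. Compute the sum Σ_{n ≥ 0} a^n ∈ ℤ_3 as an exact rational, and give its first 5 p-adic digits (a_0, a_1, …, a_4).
Σ a^n = 1/(1 − a) = 1/1243;  first 5 digits = (1, 0, 0, 2, 2)

v_3(a) = 3 ≥ 1, so the series converges in ℤ_3 to 1/(1 − a) = 1/(1 − (-1242)) = 1/1243. Expand this rational in ℤ_3: compute digits iteratively via d_i = x_i mod 3, x_{i+1} = (x_i − d_i)/3. The first 5 digits are (1, 0, 0, 2, 2).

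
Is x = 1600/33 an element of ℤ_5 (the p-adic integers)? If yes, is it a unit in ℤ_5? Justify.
x ∈ ℤ_5 but not a unit; v_5(x) = 2 > 0

ℤ_5 = {x ∈ ℚ_5 : v_5(x) ≥ 0} and ℤ_5^× = {x ∈ ℤ_5 : v_5(x) = 0}. Here v_5(1600/33) = v_5(num) − v_5(den) = 2; compare against these criteria.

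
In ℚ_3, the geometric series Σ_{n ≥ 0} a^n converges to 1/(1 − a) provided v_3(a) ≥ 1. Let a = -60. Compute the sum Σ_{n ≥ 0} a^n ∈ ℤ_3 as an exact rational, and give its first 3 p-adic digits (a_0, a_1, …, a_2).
Σ a^n = 1/(1 − a) = 1/61;  first 3 digits = (1, 1, 0)

v_3(a) = 1 ≥ 1, so the series converges in ℤ_3 to 1/(1 − a) = 1/(1 − (-60)) = 1/61. Expand this rational in ℤ_3: compute digits iteratively via d_i = x_i mod 3, x_{i+1} = (x_i − d_i)/3. The first 3 digits are (1, 1, 0).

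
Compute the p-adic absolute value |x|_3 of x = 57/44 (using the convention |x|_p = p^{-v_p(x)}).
|57/44|_3 = 1/3

Step 1 — compute v_3(x) by factoring powers of 3 out of the numerator and denominator: v_3(57/44) = 1. Step 2 — apply |x|_p = p^{-v_p(x)} = 3^{-1} = 1/3.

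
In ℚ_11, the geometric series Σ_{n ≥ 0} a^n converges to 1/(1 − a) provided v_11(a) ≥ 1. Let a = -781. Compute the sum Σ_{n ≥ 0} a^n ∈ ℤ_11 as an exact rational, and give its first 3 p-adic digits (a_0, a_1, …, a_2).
Σ a^n = 1/(1 − a) = 1/782;  first 3 digits = (1, 6, 7)

v_11(a) = 1 ≥ 1, so the series converges in ℤ_11 to 1/(1 − a) = 1/(1 − (-781)) = 1/782. Expand this rational in ℤ_11: compute digits iteratively via d_i = x_i mod 11, x_{i+1} = (x_i − d_i)/11. The first 3 digits are (1, 6, 7).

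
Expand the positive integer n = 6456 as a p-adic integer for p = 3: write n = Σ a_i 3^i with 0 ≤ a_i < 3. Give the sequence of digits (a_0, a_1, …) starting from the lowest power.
(a_0, a_1, …) = (0, 1, 0, 2, 1, 2, 2, 2)

Repeated division by 3 gives the digits low-to-high: 6456 = 1·3^1 + 2·3^3 + 1·3^4 + 2·3^5 + 2·3^6 + 2·3^7. Digit sequence: (0, 1, 0, 2, 1, 2, 2, 2).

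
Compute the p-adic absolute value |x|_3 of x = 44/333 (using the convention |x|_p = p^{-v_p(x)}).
|44/333|_3 = 9

Step 1 — compute v_3(x) by factoring powers of 3 out of the numerator and denominator: v_3(44/333) = -2. Step 2 — apply |x|_p = p^{-v_p(x)} = 3^{2} = 9.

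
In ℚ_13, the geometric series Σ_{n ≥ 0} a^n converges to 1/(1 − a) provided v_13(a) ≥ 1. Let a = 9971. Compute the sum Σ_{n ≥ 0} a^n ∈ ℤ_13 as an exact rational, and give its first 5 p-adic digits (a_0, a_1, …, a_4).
Σ a^n = 1/(1 − a) = -1/9970;  first 5 digits = (1, 0, 7, 4, 10)

v_13(a) = 2 ≥ 1, so the series converges in ℤ_13 to 1/(1 − a) = 1/(1 − 9971) = -1/9970. Expand this rational in ℤ_13: compute digits iteratively via d_i = x_i mod 13, x_{i+1} = (x_i − d_i)/13. The first 5 digits are (1, 0, 7, 4, 10).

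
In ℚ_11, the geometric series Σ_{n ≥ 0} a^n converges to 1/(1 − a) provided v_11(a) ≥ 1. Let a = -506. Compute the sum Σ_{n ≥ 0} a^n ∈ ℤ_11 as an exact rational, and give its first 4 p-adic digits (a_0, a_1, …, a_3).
Σ a^n = 1/(1 − a) = 1/507;  first 4 digits = (1, 9, 10, 7)

v_11(a) = 1 ≥ 1, so the series converges in ℤ_11 to 1/(1 − a) = 1/(1 − (-506)) = 1/507. Expand this rational in ℤ_11: compute digits iteratively via d_i = x_i mod 11, x_{i+1} = (x_i − d_i)/11. The first 4 digits are (1, 9, 10, 7).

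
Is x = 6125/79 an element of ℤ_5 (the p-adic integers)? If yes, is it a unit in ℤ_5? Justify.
x ∈ ℤ_5 but not a unit; v_5(x) = 3 > 0

ℤ_5 = {x ∈ ℚ_5 : v_5(x) ≥ 0} and ℤ_5^× = {x ∈ ℤ_5 : v_5(x) = 0}. Here v_5(6125/79) = v_5(num) − v_5(den) = 3; compare against these criteria.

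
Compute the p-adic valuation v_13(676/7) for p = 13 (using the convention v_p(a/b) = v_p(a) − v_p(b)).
v_13(676/7) = 2

Factor powers of 13 from the numerator and denominator of the reduced fraction: 676 = 13^2 · 4 and 7 = 13^0 · 7. Apply v_p(a/b) = v_p(a) − v_p(b): v_13(676/7) = 2 − 0 = 2.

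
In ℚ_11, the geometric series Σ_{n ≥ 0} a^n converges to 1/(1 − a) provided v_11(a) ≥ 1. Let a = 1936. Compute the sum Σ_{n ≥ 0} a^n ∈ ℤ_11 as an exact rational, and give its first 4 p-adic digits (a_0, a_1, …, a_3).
Σ a^n = 1/(1 − a) = -1/1935;  first 4 digits = (1, 0, 5, 1)

v_11(a) = 2 ≥ 1, so the series converges in ℤ_11 to 1/(1 − a) = 1/(1 − 1936) = -1/1935. Expand this rational in ℤ_11: compute digits iteratively via d_i = x_i mod 11, x_{i+1} = (x_i − d_i)/11. The first 4 digits are (1, 0, 5, 1).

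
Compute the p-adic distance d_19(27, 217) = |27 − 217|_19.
d_19(27, 217) = 1/19

Step 1 — x − y = 27 − 217 = -190. Step 2 — v_19(-190) = 1 (factor: -190 = −(19^1 · 10); the sign does not affect v_p). Step 3 — |x − y|_19 = 19^{-1} = 1/19.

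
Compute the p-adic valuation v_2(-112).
v_2(-112) = 4

v_2(n) is the largest exponent k such that 2^k divides n. Factor out: -112 = -2^4 · 7. (Sign doesn't affect v_p.) So v_2(-112) = 4.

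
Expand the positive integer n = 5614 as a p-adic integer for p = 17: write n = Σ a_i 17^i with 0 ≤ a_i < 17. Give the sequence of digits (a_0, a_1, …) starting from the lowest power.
(a_0, a_1, …) = (4, 7, 2, 1)

Repeated division by 17 gives the digits low-to-high: 5614 = 4 + 7·17^1 + 2·17^2 + 1·17^3. Digit sequence: (4, 7, 2, 1).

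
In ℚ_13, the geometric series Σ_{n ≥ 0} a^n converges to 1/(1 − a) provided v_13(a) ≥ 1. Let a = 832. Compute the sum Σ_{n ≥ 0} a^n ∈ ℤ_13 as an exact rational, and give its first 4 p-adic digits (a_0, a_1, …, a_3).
Σ a^n = 1/(1 − a) = -1/831;  first 4 digits = (1, 12, 5, 2)

v_13(a) = 1 ≥ 1, so the series converges in ℤ_13 to 1/(1 − a) = 1/(1 − 832) = -1/831. Expand this rational in ℤ_13: compute digits iteratively via d_i = x_i mod 13, x_{i+1} = (x_i − d_i)/13. The first 4 digits are (1, 12, 5, 2).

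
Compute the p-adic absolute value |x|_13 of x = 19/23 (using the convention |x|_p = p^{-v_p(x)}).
|19/23|_13 = 1

Step 1 — compute v_13(x) by factoring powers of 13 out of the numerator and denominator: v_13(19/23) = 0. Step 2 — apply |x|_p = p^{-v_p(x)} = 13^{0} = 1.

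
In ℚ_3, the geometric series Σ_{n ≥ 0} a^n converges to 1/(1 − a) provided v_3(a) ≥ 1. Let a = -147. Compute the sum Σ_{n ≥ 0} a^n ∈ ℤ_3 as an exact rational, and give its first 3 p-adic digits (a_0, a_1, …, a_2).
Σ a^n = 1/(1 − a) = 1/148;  first 3 digits = (1, 2, 2)

v_3(a) = 1 ≥ 1, so the series converges in ℤ_3 to 1/(1 − a) = 1/(1 − (-147)) = 1/148. Expand this rational in ℤ_3: compute digits iteratively via d_i = x_i mod 3, x_{i+1} = (x_i − d_i)/3. The first 3 digits are (1, 2, 2).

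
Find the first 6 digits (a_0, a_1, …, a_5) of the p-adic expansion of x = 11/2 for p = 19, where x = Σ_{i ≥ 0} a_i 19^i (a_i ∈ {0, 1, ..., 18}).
(a_0, …, a_5) = (15, 9, 9, 9, 9, 9)

v_19(11/2) = 0 (numerator and denominator both coprime to 19), so x ∈ ℤ_19^×. Compute digits iteratively via a_i = x_i mod 19, x_{i+1} = (x_i − a_i)/19, with x_0 = x:
  x_0 = 11/2;  a_0 = 15;  x_1 = (x_0 − 15)/19 = -1/2
  x_1 = -1/2;  a_1 = 9;  x_2 = (x_1 − 9)/19 = -1/2
  x_2 = -1/2;  a_2 = 9;  x_3 = (x_2 − 9)/19 = -1/2
  x_3 = -1/2;  a_3 = 9;  x_4 = (x_3 − 9)/19 = -1/2
  x_4 = -1/2;  a_4 = 9;  x_5 = (x_4 − 9)/19 = -1/2
  x_5 = -1/2;  a_5 = 9;  x_6 = (x_5 − 9)/19 = -1/2
Digits: (15, 9, 9, 9, 9, 9).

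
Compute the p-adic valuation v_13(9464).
v_13(9464) = 2

v_13(n) is the largest exponent k such that 13^k divides n. Factor out: 9464 = 13^2 · 56. (Sign doesn't affect v_p.) So v_13(9464) = 2.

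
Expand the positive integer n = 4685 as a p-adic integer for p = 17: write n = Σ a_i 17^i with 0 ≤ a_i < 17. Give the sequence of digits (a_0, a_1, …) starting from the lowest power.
(a_0, a_1, …) = (10, 3, 16)

Repeated division by 17 gives the digits low-to-high: 4685 = 10 + 3·17^1 + 16·17^2. Digit sequence: (10, 3, 16).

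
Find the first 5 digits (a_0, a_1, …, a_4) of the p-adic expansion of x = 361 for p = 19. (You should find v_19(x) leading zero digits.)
(a_0, …, a_4) = (0, 0, 1, 0, 0)

v_19(361) = 2, so a_0 = ... = a_1 = 0. Factor out: x = 19^2 · u with u = 1 a unit in ℤ_19. Expand u iteratively via a_{v+i} = u_i mod 19, u_{i+1} = (u_i − a_{v+i})/19:
  u_0 = 1;  a_2 = 1;  u_1 = (u_0 − 1)/19 = 0
  u_1 = 0;  a_3 = 0;  u_2 = (u_1 − 0)/19 = 0
  u_2 = 0;  a_4 = 0;  u_3 = (u_2 − 0)/19 = 0
Digits: (0, 0, 1, 0, 0).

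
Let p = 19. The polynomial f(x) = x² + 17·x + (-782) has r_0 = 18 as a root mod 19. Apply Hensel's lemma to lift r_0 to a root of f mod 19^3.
r_2 = 3229 (mod 6859)

Hensel: r_{i+1} = r_i − f(r_i)·(f′(r_i))^{-1} mod 19^{i+2}, f′(x) = 2x + 17. Iterate:
  r_0 = 18 (mod 19)
  r_1 = 341 (mod 361)
  r_2 = 3229 (mod 6859)
Final: r = 3229 satisfies f(r) ≡ 0 mod 19^3.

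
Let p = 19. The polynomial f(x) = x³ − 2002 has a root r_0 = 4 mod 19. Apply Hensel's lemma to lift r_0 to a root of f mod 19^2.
r_1 = 270 (mod 361)

Hensel: r_{i+1} = r_i − f(r_i)/f′(r_i) mod 19^{i+2}, where f′(x) = 3x². Iterate:
  r_0 = 4 (mod 19)
  r_1 = 270 (mod 361)
Final: r = 270 with f(r) ≡ 0 mod 19^2.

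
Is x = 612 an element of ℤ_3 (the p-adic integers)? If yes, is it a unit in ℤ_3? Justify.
x ∈ ℤ_3 but not a unit; v_3(x) = 2 > 0

ℤ_3 = {x ∈ ℚ_3 : v_3(x) ≥ 0} and ℤ_3^× = {x ∈ ℤ_3 : v_3(x) = 0}. Here v_3(612) = v_3(num) − v_3(den) = 2; compare against these criteria.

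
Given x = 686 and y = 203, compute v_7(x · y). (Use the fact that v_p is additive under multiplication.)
v_7(139258) = 4

v_p(x) = 3 (factor: 686 = 7^3 · 2); v_p(y) = 1 (factor: 203 = 7^1 · 29). Additivity: v_p(xy) = v_p(x) + v_p(y) = 3 + 1 = 4. (Direct check: xy = 139258 = 7^4 · (58).)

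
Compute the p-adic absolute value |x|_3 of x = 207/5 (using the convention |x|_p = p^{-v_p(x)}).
|207/5|_3 = 1/9

Step 1 — compute v_3(x) by factoring powers of 3 out of the numerator and denominator: v_3(207/5) = 2. Step 2 — apply |x|_p = p^{-v_p(x)} = 3^{-2} = 1/9.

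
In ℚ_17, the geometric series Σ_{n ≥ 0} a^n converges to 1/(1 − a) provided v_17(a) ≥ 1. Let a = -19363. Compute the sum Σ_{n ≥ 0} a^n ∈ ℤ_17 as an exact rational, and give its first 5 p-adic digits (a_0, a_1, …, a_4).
Σ a^n = 1/(1 − a) = 1/19364;  first 5 digits = (1, 0, 1, 13, 0)

v_17(a) = 2 ≥ 1, so the series converges in ℤ_17 to 1/(1 − a) = 1/(1 − (-19363)) = 1/19364. Expand this rational in ℤ_17: compute digits iteratively via d_i = x_i mod 17, x_{i+1} = (x_i − d_i)/17. The first 5 digits are (1, 0, 1, 13, 0).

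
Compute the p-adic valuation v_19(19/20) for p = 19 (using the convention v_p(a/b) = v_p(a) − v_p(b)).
v_19(19/20) = 1

Factor powers of 19 from the numerator and denominator of the reduced fraction: 19 = 19^1 · 1 and 20 = 19^0 · 20. Apply v_p(a/b) = v_p(a) − v_p(b): v_19(19/20) = 1 − 0 = 1.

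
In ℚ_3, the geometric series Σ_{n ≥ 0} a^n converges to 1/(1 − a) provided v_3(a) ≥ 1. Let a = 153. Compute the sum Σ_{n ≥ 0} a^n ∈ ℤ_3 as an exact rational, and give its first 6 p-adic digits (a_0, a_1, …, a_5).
Σ a^n = 1/(1 − a) = -1/152;  first 6 digits = (1, 0, 2, 2, 2, 0)

v_3(a) = 2 ≥ 1, so the series converges in ℤ_3 to 1/(1 − a) = 1/(1 − 153) = -1/152. Expand this rational in ℤ_3: compute digits iteratively via d_i = x_i mod 3, x_{i+1} = (x_i − d_i)/3. The first 6 digits are (1, 0, 2, 2, 2, 0).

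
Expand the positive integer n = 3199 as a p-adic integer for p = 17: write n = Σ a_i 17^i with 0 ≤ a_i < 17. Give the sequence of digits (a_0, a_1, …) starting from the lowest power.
(a_0, a_1, …) = (3, 1, 11)

Repeated division by 17 gives the digits low-to-high: 3199 = 3 + 1·17^1 + 11·17^2. Digit sequence: (3, 1, 11).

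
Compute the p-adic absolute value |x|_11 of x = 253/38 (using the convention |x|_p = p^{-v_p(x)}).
|253/38|_11 = 1/11

Step 1 — compute v_11(x) by factoring powers of 11 out of the numerator and denominator: v_11(253/38) = 1. Step 2 — apply |x|_p = p^{-v_p(x)} = 11^{-1} = 1/11.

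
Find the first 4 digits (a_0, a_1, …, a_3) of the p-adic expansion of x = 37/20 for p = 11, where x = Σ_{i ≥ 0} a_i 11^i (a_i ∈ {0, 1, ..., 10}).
(a_0, …, a_3) = (9, 1, 7, 1)

v_11(37/20) = 0 (numerator and denominator both coprime to 11), so x ∈ ℤ_11^×. Compute digits iteratively via a_i = x_i mod 11, x_{i+1} = (x_i − a_i)/11, with x_0 = x:
  x_0 = 37/20;  a_0 = 9;  x_1 = (x_0 − 9)/11 = -13/20
  x_1 = -13/20;  a_1 = 1;  x_2 = (x_1 − 1)/11 = -3/20
  x_2 = -3/20;  a_2 = 7;  x_3 = (x_2 − 7)/11 = -13/20
  x_3 = -13/20;  a_3 = 1;  x_4 = (x_3 − 1)/11 = -3/20
Digits: (9, 1, 7, 1).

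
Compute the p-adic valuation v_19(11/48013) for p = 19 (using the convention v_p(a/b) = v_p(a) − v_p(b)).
v_19(11/48013) = -3

Factor powers of 19 from the numerator and denominator of the reduced fraction: 11 = 19^0 · 11 and 48013 = 19^3 · 7. Apply v_p(a/b) = v_p(a) − v_p(b): v_19(11/48013) = 0 − 3 = -3.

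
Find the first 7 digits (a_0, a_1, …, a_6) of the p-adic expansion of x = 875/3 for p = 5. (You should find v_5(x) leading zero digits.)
(a_0, …, a_6) = (0, 0, 0, 4, 3, 1, 3)

v_5(875/3) = 3, so a_0 = ... = a_2 = 0. Factor out: x = 5^3 · u with u = 7/3 a unit in ℤ_5. Expand u iteratively via a_{v+i} = u_i mod 5, u_{i+1} = (u_i − a_{v+i})/5:
  u_0 = 7/3;  a_3 = 4;  u_1 = (u_0 − 4)/5 = -1/3
  u_1 = -1/3;  a_4 = 3;  u_2 = (u_1 − 3)/5 = -2/3
  u_2 = -2/3;  a_5 = 1;  u_3 = (u_2 − 1)/5 = -1/3
  u_3 = -1/3;  a_6 = 3;  u_4 = (u_3 − 3)/5 = -2/3
Digits: (0, 0, 0, 4, 3, 1, 3).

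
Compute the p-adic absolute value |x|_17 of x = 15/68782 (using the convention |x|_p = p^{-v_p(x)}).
|15/68782|_17 = 4913

Step 1 — compute v_17(x) by factoring powers of 17 out of the numerator and denominator: v_17(15/68782) = -3. Step 2 — apply |x|_p = p^{-v_p(x)} = 17^{3} = 4913.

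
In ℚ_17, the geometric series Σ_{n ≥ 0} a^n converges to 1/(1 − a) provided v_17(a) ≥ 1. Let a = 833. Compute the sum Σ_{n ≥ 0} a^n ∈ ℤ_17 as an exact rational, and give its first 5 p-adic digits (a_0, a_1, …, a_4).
Σ a^n = 1/(1 − a) = -1/832;  first 5 digits = (1, 15, 6, 14, 8)

v_17(a) = 1 ≥ 1, so the series converges in ℤ_17 to 1/(1 − a) = 1/(1 − 833) = -1/832. Expand this rational in ℤ_17: compute digits iteratively via d_i = x_i mod 17, x_{i+1} = (x_i − d_i)/17. The first 5 digits are (1, 15, 6, 14, 8).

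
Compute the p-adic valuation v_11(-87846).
v_11(-87846) = 4

v_11(n) is the largest exponent k such that 11^k divides n. Factor out: -87846 = -11^4 · 6. (Sign doesn't affect v_p.) So v_11(-87846) = 4.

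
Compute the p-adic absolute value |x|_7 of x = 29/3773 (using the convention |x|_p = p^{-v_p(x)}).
|29/3773|_7 = 343

Step 1 — compute v_7(x) by factoring powers of 7 out of the numerator and denominator: v_7(29/3773) = -3. Step 2 — apply |x|_p = p^{-v_p(x)} = 7^{3} = 343.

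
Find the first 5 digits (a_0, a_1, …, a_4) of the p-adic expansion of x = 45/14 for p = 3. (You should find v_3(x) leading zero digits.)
(a_0, …, a_4) = (0, 0, 1, 0, 1)

v_3(45/14) = 2, so a_0 = ... = a_1 = 0. Factor out: x = 3^2 · u with u = 5/14 a unit in ℤ_3. Expand u iteratively via a_{v+i} = u_i mod 3, u_{i+1} = (u_i − a_{v+i})/3:
  u_0 = 5/14;  a_2 = 1;  u_1 = (u_0 − 1)/3 = -3/14
  u_1 = -3/14;  a_3 = 0;  u_2 = (u_1 − 0)/3 = -1/14
  u_2 = -1/14;  a_4 = 1;  u_3 = (u_2 − 1)/3 = -5/14
Digits: (0, 0, 1, 0, 1).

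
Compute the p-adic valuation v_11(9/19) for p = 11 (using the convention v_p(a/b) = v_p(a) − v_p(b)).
v_11(9/19) = 0

Factor powers of 11 from the numerator and denominator of the reduced fraction: 9 = 11^0 · 9 and 19 = 11^0 · 19. Apply v_p(a/b) = v_p(a) − v_p(b): v_11(9/19) = 0 − 0 = 0.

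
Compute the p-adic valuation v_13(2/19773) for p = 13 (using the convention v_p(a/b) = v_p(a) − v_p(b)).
v_13(2/19773) = -3

Factor powers of 13 from the numerator and denominator of the reduced fraction: 2 = 13^0 · 2 and 19773 = 13^3 · 9. Apply v_p(a/b) = v_p(a) − v_p(b): v_13(2/19773) = 0 − 3 = -3.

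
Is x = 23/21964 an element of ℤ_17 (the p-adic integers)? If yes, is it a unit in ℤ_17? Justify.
x ∉ ℤ_17 (v_17(x) = -2 < 0)

ℤ_17 = {x ∈ ℚ_17 : v_17(x) ≥ 0} and ℤ_17^× = {x ∈ ℤ_17 : v_17(x) = 0}. Here v_17(23/21964) = v_17(num) − v_17(den) = -2; compare against these criteria.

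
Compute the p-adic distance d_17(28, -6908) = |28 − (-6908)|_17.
d_17(28, -6908) = 1/289

Step 1 — x − y = 28 − (-6908) = 6936. Step 2 — v_17(6936) = 2 (factor: 6936 = (17^2 · 24); the sign does not affect v_p). Step 3 — |x − y|_17 = 17^{-2} = 1/289.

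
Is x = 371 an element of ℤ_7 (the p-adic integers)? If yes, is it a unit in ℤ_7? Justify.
x ∈ ℤ_7 but not a unit; v_7(x) = 1 > 0

ℤ_7 = {x ∈ ℚ_7 : v_7(x) ≥ 0} and ℤ_7^× = {x ∈ ℤ_7 : v_7(x) = 0}. Here v_7(371) = v_7(num) − v_7(den) = 1; compare against these criteria.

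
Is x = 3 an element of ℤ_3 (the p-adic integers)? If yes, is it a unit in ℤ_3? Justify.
x ∈ ℤ_3 but not a unit; v_3(x) = 1 > 0

ℤ_3 = {x ∈ ℚ_3 : v_3(x) ≥ 0} and ℤ_3^× = {x ∈ ℤ_3 : v_3(x) = 0}. Here v_3(3) = v_3(num) − v_3(den) = 1; compare against these criteria.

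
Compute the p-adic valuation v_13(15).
v_13(15) = 0

v_13(n) is the largest exponent k such that 13^k divides n. Factor out: 15 = 13^0 · 15. (Sign doesn't affect v_p.) So v_13(15) = 0.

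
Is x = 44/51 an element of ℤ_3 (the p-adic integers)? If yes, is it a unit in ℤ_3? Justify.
x ∉ ℤ_3 (v_3(x) = -1 < 0)

ℤ_3 = {x ∈ ℚ_3 : v_3(x) ≥ 0} and ℤ_3^× = {x ∈ ℤ_3 : v_3(x) = 0}. Here v_3(44/51) = v_3(num) − v_3(den) = -1; compare against these criteria.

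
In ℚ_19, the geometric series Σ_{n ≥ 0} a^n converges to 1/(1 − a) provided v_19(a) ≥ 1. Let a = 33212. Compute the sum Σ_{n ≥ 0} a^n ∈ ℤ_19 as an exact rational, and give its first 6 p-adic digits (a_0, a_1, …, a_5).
Σ a^n = 1/(1 − a) = -1/33211;  first 6 digits = (1, 0, 16, 4, 9, 8)

v_19(a) = 2 ≥ 1, so the series converges in ℤ_19 to 1/(1 − a) = 1/(1 − 33212) = -1/33211. Expand this rational in ℤ_19: compute digits iteratively via d_i = x_i mod 19, x_{i+1} = (x_i − d_i)/19. The first 6 digits are (1, 0, 16, 4, 9, 8).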